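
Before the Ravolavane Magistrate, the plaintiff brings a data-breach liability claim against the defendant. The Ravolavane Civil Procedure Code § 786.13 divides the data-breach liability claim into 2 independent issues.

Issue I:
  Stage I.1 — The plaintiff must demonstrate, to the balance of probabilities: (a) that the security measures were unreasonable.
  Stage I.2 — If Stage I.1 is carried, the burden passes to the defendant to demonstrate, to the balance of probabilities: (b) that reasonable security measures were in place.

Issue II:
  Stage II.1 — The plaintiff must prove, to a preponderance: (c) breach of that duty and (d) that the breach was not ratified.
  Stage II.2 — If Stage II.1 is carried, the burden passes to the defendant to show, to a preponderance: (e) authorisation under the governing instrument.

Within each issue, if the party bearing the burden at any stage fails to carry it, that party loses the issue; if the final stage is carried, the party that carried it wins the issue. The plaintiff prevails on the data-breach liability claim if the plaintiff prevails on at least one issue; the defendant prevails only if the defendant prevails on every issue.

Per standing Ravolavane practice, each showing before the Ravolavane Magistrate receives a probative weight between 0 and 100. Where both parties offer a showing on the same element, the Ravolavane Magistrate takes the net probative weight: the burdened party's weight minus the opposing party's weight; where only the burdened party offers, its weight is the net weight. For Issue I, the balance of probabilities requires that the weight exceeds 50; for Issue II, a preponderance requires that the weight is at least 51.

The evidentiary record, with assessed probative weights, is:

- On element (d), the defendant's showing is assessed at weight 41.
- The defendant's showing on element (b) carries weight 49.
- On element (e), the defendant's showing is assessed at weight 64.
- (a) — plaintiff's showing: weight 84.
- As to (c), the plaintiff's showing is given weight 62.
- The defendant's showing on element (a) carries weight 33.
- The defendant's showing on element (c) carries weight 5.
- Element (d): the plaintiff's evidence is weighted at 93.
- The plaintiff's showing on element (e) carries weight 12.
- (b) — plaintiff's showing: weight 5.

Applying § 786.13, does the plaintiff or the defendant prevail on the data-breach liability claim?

plaintiff

— Issue I —
Stage I.1 (plaintiff, the balance of probabilities, weight exceeds 50): (a) net 84−33=51 > 50 — meets.
  Stage I.1 carried; the burden shifts to the defendant.
Stage I.2 (defendant, the balance of probabilities, weight exceeds 50): (b) net 49−5=44 ≤ 50 — fails.
  Stage I.2 not carried; the defendant fails its burden.
So the plaintiff prevails on this issue.
— Issue II —
At Stage II.1 the plaintiff must meet a preponderance (weight is at least 51): on (c) the weight is 62 less the opposing 5 gives net 57, which does reach 51, so (c) meets the standard; on (d) the weight is 93 less the opposing 41 gives net 52, which does reach 51, so (d) meets the standard.
  All elements met. The burden passes to the defendant.
At Stage II.2 the defendant must meet a preponderance (weight is at least 51): on (e) the weight is 64 less the opposing 12 gives net 52, ≥ 51, so (e) meets the standard.
  Stage II.2 carried; the final stage is satisfied.
All stages carried — the defendant prevails on this issue.
Per-issue: Issue I → plaintiff; Issue II → defendant. The plaintiff must prevail on at least one issue; overall, the plaintiff prevails.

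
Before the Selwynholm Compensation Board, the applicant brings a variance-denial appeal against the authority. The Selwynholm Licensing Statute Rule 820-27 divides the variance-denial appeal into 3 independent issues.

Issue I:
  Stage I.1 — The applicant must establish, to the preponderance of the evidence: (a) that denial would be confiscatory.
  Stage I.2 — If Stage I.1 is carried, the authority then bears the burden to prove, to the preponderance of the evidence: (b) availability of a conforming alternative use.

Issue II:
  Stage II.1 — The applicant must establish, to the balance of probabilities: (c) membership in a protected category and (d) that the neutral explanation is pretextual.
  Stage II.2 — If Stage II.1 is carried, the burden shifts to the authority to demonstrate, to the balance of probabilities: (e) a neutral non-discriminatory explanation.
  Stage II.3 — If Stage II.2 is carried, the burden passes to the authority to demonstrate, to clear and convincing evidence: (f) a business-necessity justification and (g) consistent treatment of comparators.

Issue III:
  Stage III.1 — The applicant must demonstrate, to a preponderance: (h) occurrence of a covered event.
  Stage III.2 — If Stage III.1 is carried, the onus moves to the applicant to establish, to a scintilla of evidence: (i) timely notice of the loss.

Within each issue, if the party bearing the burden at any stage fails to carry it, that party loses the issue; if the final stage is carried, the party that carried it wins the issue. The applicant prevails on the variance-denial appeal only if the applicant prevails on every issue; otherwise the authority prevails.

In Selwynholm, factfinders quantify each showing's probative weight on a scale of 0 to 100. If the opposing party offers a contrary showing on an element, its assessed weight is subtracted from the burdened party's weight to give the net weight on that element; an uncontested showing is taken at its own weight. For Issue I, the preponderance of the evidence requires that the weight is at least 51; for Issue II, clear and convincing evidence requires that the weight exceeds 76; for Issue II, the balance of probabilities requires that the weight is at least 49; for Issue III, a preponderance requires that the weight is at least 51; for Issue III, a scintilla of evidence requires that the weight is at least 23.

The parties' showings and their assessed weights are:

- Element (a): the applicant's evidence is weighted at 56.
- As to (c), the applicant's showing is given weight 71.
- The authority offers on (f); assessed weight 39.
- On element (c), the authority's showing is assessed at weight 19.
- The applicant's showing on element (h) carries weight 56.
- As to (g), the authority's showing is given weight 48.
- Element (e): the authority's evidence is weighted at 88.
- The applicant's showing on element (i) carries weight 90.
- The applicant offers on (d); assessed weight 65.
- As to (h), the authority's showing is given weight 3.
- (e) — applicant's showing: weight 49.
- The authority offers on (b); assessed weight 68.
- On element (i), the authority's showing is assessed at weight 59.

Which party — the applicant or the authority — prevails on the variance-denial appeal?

authority

— Issue I —
At Stage I.1 the applicant must meet the preponderance of the evidence (weight is at least 51): on (a) the weight is 56, which does reach 51, so (a) meets the standard.
  All elements met. The burden passes to the authority.
At Stage I.2 the authority must meet the preponderance of the evidence (weight is at least 51): on (b) the weight is 68, which does reach 51, so (b) meets the standard.
  Stage I.2 carried; the final stage is satisfied.
With every stage satisfied, the authority prevails on this issue.
— Issue II —
Stage II.1 (applicant, the balance of probabilities, weight is at least 49): (c) net 71−19=52 ≥ 49 — meets; (d) 65 ≥ 49 — meets.
  Stage II.1 carried; the burden shifts to the authority.
Stage II.2 (authority, the balance of probabilities, weight is at least 49): (e) net 88−49=39 < 49 — fails.
  The authority does not carry Stage II.2.
So the applicant prevails on this issue.
— Issue III —
Stage III.1 — burden on applicant; standard: a preponderance (weight is at least 51).
    (h): 56 − 3 = 53 ≥ 51 [met]
  All elements met. The applicant retains the burden for Stage III.2.
Stage III.2 — burden on applicant; standard: a scintilla of evidence (weight is at least 23).
    (i): 90 − 59 = 31 ≥ 23 [met]
  Stage III.2 carried; the final stage is satisfied.
All stages carried — the applicant prevails on this issue.
Per-issue: Issue I → authority; Issue II → applicant; Issue III → applicant. The applicant must prevail on every issue; overall, the authority prevails.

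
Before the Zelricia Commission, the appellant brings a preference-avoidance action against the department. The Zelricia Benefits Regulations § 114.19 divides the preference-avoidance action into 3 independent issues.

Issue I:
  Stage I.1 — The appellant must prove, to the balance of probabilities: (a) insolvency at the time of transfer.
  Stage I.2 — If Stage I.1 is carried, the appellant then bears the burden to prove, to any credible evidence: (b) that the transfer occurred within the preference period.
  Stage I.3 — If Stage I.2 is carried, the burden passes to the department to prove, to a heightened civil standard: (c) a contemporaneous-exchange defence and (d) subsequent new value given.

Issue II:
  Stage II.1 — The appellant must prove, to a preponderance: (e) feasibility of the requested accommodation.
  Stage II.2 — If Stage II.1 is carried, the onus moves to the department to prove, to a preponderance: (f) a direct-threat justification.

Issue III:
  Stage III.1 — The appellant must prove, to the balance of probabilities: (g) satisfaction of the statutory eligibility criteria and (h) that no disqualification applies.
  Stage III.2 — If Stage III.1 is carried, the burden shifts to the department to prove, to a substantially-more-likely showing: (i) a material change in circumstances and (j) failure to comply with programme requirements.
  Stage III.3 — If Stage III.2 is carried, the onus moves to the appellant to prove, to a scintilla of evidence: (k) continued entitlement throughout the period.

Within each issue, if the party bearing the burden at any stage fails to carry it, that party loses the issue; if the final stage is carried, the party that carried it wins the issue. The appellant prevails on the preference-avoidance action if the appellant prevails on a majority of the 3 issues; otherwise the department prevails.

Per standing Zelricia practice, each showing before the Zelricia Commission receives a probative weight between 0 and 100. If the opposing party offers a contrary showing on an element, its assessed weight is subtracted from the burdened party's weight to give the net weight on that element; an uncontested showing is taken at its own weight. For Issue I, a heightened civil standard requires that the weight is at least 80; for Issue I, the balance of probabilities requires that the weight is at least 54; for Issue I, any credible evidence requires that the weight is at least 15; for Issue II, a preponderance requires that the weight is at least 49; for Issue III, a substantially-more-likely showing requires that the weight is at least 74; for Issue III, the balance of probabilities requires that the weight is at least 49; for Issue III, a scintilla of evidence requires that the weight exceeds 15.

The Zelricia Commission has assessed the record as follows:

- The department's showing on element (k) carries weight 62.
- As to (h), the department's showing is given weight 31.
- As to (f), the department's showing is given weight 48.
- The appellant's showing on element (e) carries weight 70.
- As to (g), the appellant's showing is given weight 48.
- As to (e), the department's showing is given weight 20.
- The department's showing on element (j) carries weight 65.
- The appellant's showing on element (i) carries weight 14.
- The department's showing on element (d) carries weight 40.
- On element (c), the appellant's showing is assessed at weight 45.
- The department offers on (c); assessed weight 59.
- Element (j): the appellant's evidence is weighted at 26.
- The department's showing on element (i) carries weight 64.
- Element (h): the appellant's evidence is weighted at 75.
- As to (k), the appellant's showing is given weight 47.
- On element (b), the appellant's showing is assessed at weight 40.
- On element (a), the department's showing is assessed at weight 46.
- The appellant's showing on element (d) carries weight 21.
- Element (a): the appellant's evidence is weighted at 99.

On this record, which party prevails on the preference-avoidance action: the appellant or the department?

department

— Issue I —
Stage I.1 — burden on appellant; standard: the balance of probabilities (weight is at least 54).
    (a): 99 − 46 = 53 < 54 [not met]
  Not every element is met, so the appellant fails to carry Stage I.1.
So the department prevails on this issue.
— Issue II —
At Stage II.1 the appellant must meet a preponderance (weight is at least 49): on (e) the weight is 70 less the opposing 20 gives net 50, which does reach 49, so (e) meets the standard.
  All elements met. The burden passes to the department.
At Stage II.2 the department must meet a preponderance (weight is at least 49): on (f) the weight is 48, which does not reach 49, so (f) does not meet the standard.
  The department does not carry Stage II.2.
The analysis ends at Stage II.2; the appellant prevails on this issue.
— Issue III —
Stage III.1 (appellant, the balance of probabilities, weight is at least 49): (g) 48 < 49 — fails; (h) net 75−31=44 < 49 — fails.
  Not every element is met, so the appellant fails to carry Stage III.1.
The department prevails on this issue.
Per-issue: Issue I → department; Issue II → appellant; Issue III → department. The appellant must prevail on a majority of issues; overall, the department prevails.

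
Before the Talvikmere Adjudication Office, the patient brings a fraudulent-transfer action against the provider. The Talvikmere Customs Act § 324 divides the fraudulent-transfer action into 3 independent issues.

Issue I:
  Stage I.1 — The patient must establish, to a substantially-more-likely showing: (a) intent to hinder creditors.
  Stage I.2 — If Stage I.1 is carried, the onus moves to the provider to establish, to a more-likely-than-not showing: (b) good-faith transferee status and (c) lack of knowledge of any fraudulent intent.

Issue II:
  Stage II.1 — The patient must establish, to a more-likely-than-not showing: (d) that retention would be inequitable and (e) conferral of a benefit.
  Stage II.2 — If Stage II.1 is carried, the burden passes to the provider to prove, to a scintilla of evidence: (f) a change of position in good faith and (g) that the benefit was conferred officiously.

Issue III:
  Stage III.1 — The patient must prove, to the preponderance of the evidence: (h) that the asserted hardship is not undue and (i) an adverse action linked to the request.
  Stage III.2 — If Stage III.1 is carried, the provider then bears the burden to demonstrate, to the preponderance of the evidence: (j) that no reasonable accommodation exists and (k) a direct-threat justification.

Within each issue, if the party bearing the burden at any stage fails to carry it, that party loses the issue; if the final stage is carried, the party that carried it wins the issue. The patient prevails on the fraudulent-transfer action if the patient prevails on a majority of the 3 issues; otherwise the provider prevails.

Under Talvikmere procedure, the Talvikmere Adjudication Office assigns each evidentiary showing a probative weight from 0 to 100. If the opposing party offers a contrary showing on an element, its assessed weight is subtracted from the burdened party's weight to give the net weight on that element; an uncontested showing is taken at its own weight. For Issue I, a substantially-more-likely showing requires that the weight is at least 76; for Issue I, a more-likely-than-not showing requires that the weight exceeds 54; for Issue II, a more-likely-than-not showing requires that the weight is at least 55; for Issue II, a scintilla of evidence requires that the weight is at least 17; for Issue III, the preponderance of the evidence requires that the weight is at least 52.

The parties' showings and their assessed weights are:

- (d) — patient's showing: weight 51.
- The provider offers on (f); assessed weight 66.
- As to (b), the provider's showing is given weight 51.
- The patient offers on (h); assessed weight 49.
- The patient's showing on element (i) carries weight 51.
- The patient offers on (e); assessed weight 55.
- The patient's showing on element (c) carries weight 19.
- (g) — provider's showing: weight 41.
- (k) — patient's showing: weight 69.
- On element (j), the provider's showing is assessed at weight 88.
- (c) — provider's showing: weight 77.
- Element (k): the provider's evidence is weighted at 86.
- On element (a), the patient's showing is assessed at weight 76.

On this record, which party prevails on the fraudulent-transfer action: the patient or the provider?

— Issue I —
Stage I.1 (patient, a substantially-more-likely showing, weight is at least 76): (a) 76 ≥ 76 — meets.
  The patient carries Stage I.1; the provider now bears the burden.
Stage I.2 (provider, a more-likely-than-not showing, weight exceeds 54): (b) 51 ≤ 54 — fails; (c) net 77−19=58 > 54 — meets.
  Stage I.2 not carried; the provider fails its burden.
The patient prevails on this issue.
— Issue II —
Stage II.1 (patient, a more-likely-than-not showing, weight is at least 55): (d) 51 < 55 — fails; (e) 55 ≥ 55 — meets.
  Stage II.1 not carried; the patient fails its burden.
So the provider prevails on this issue.
— Issue III —
Stage III.1 — burden on patient; standard: the preponderance of the evidence (weight is at least 52).
    (h): 49 < 52 [not met]
    (i): 51 < 52 [not met]
  The patient does not carry Stage III.1.
So the provider prevails on this issue.
Per-issue: Issue I → patient; Issue II → provider; Issue III → provider. The patient must prevail on a majority of issues; overall, the provider prevails.

provider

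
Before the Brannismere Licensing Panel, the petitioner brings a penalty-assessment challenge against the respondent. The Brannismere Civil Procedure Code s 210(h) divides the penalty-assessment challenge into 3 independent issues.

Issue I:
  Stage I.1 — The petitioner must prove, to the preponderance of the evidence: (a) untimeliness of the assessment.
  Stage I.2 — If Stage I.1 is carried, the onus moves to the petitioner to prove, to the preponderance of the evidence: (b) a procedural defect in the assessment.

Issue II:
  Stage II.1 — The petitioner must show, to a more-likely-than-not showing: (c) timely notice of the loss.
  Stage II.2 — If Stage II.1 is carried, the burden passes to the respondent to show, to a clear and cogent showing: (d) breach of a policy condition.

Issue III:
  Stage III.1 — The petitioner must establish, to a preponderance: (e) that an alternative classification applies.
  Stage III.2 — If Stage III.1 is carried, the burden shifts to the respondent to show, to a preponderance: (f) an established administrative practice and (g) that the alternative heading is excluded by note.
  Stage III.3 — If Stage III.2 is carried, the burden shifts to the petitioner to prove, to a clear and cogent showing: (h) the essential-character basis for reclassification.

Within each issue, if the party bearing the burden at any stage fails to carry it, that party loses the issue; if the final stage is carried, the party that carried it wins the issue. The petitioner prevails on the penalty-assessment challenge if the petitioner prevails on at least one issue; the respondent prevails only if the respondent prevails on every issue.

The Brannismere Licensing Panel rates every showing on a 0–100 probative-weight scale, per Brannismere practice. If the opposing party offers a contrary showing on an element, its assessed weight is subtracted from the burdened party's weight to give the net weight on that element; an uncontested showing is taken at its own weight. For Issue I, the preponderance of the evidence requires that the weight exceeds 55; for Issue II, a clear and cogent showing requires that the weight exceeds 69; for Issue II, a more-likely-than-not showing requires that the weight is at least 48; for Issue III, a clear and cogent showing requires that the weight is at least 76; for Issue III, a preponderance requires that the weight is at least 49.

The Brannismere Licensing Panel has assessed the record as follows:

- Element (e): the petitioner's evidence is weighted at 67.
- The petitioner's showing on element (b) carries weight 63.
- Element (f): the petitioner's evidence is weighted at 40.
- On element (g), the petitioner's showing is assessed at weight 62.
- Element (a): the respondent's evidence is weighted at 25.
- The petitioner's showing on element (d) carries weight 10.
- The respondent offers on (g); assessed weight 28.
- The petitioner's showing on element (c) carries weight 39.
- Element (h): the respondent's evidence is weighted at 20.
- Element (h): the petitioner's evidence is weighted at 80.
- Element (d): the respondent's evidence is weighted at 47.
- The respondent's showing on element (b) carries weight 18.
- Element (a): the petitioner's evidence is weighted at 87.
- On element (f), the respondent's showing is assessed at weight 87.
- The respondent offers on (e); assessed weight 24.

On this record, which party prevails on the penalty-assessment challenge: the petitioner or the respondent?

— Issue I —
Stage I.1 — burden on petitioner; standard: the preponderance of the evidence (weight exceeds 55).
    (a): 87 − 25 = 62 > 55 [met]
  Stage I.1 carried; the burden remains with the petitioner.
Stage I.2 — burden on petitioner; standard: the preponderance of the evidence (weight exceeds 55).
    (b): 63 − 18 = 45 ≤ 55 [not met]
  Stage I.2 not carried; the petitioner fails its burden.
So the respondent prevails on this issue.
— Issue II —
Stage II.1 (petitioner, a more-likely-than-not showing, weight is at least 48): (c) 39 < 48 — fails.
  Not every element is met, so the petitioner fails to carry Stage II.1.
The analysis ends at Stage II.1; the respondent prevails on this issue.
— Issue III —
Stage III.1 (petitioner, a preponderance, weight is at least 49): (e) net 67−24=43 < 49 — fails.
  The petitioner does not carry Stage III.1.
So the respondent prevails on this issue.
Per-issue: Issue I → respondent; Issue II → respondent; Issue III → respondent. The petitioner must prevail on at least one issue; overall, the respondent prevails.

respondent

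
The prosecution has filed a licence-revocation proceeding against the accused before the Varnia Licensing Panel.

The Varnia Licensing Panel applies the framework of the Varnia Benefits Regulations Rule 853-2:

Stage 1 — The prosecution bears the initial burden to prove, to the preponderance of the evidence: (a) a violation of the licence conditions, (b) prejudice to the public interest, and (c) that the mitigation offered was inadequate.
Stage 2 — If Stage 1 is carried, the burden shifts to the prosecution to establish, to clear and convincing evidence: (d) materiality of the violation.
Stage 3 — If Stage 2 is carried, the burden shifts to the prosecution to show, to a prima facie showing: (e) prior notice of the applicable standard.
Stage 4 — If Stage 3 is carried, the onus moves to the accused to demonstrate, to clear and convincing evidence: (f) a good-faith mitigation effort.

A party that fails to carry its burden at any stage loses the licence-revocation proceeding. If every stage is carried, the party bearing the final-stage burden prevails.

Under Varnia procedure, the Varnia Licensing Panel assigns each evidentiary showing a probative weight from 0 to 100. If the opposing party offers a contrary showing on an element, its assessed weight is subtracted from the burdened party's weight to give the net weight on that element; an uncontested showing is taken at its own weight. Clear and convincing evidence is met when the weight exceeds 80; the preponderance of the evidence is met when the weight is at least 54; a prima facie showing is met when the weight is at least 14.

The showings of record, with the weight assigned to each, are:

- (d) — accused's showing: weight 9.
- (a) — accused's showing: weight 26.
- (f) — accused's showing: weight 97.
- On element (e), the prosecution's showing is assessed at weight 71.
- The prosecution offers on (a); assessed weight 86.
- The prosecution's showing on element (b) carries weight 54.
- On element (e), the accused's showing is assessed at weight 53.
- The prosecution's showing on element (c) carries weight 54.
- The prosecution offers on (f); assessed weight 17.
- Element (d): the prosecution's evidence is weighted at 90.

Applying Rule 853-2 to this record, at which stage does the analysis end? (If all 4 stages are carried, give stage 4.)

stage 4

Stage 1 — burden on prosecution; standard: the preponderance of the evidence (weight is at least 54).
    (a): 86 − 26 = 60 ≥ 54 [met]
    (b): 54 ≥ 54 [met]
    (c): 54 ≥ 54 [met]
  Stage 1 is satisfied; the prosecution continues to bear the burden.
Stage 2 — burden on prosecution; standard: clear and convincing evidence (weight exceeds 80).
    (d): 90 − 9 = 81 > 80 [met]
  Stage 2 is satisfied; the prosecution continues to bear the burden.
Stage 3 — burden on prosecution; standard: a prima facie showing (weight is at least 14).
    (e): 71 − 53 = 18 ≥ 14 [met]
  Stage 3 carried; the burden shifts to the accused.
Stage 4 — burden on accused; standard: clear and convincing evidence (weight exceeds 80).
    (f): 97 − 17 = 80 ≤ 80 [not met]
  Not every element is met, so the accused fails to carry Stage 4.
The prosecution prevails.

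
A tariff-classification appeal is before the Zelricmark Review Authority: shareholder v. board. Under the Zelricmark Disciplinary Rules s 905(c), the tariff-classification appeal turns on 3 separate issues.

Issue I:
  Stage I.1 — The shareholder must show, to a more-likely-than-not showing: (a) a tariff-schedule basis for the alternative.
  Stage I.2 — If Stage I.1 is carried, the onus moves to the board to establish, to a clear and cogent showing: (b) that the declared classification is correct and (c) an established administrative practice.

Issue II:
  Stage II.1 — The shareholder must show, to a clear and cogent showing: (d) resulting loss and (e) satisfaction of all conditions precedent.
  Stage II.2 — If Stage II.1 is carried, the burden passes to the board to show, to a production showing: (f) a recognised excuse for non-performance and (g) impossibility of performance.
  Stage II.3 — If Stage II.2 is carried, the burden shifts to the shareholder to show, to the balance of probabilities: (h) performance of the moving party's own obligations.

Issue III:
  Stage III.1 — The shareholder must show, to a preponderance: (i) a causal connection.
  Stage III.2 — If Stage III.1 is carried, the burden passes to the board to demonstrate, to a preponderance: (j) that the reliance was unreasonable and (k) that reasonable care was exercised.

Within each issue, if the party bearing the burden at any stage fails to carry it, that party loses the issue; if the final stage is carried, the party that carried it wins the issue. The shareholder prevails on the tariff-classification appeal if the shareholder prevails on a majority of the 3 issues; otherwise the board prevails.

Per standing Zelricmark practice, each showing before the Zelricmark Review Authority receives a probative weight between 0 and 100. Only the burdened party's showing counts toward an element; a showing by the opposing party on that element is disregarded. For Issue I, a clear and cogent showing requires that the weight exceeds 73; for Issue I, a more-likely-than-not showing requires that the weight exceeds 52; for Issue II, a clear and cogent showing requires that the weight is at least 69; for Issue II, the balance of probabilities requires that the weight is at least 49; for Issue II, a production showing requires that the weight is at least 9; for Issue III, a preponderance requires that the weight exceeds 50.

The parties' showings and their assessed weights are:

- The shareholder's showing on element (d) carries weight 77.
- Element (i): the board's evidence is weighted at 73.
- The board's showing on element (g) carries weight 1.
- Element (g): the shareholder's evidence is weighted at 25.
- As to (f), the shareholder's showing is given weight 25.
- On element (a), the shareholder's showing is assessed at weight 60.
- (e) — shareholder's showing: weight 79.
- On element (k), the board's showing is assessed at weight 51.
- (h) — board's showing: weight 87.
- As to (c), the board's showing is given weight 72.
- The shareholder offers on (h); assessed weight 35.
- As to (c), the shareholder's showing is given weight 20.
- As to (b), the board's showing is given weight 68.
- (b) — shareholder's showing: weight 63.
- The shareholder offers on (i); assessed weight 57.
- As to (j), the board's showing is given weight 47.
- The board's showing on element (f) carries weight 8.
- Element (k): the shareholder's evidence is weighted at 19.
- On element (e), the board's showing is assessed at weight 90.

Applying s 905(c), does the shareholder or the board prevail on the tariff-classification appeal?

shareholder

— Issue I —
At Stage I.1 the shareholder must meet a more-likely-than-not showing (weight exceeds 52): on (a) the weight is 60, which does exceed 52, so (a) meets the standard.
  Stage I.1 carried; the burden shifts to the board.
At Stage I.2 the board must meet a clear and cogent showing (weight exceeds 73): on (b) the weight is 68 (the shareholder's 63 is given no effect), which does not exceed 73, so (b) does not meet the standard; on (c) the weight is 72 (the shareholder's 20 is given no effect), which does not exceed 73, so (c) does not meet the standard.
  Not every element is met, so the board fails to carry Stage I.2.
So the shareholder prevails on this issue.
— Issue II —
Stage II.1 (shareholder, a clear and cogent showing, weight is at least 69): (d) 77 ≥ 69 — meets; (e) 79 (board's 90 disregarded) ≥ 69 — meets.
  The shareholder carries Stage II.1; the board now bears the burden.
Stage II.2 (board, a production showing, weight is at least 9): (f) 8 (shareholder's 25 disregarded) < 9 — fails; (g) 1 (shareholder's 25 disregarded) < 9 — fails.
  Stage II.2 not carried; the board fails its burden.
The analysis ends at Stage II.2; the shareholder prevails on this issue.
— Issue III —
Stage III.1 — burden on shareholder; standard: a preponderance (weight exceeds 50).
    (i): 57 (board's 73 disregarded) > 50 [met]
  The shareholder carries Stage III.1; the board now bears the burden.
Stage III.2 — burden on board; standard: a preponderance (weight exceeds 50).
    (j): 47 ≤ 50 [not met]
    (k): 51 (shareholder's 19 disregarded) > 50 [met]
  Not every element is met, so the board fails to carry Stage III.2.
The shareholder prevails on this issue.
Per-issue: Issue I → shareholder; Issue II → shareholder; Issue III → shareholder. The shareholder must prevail on a majority of issues; overall, the shareholder prevails.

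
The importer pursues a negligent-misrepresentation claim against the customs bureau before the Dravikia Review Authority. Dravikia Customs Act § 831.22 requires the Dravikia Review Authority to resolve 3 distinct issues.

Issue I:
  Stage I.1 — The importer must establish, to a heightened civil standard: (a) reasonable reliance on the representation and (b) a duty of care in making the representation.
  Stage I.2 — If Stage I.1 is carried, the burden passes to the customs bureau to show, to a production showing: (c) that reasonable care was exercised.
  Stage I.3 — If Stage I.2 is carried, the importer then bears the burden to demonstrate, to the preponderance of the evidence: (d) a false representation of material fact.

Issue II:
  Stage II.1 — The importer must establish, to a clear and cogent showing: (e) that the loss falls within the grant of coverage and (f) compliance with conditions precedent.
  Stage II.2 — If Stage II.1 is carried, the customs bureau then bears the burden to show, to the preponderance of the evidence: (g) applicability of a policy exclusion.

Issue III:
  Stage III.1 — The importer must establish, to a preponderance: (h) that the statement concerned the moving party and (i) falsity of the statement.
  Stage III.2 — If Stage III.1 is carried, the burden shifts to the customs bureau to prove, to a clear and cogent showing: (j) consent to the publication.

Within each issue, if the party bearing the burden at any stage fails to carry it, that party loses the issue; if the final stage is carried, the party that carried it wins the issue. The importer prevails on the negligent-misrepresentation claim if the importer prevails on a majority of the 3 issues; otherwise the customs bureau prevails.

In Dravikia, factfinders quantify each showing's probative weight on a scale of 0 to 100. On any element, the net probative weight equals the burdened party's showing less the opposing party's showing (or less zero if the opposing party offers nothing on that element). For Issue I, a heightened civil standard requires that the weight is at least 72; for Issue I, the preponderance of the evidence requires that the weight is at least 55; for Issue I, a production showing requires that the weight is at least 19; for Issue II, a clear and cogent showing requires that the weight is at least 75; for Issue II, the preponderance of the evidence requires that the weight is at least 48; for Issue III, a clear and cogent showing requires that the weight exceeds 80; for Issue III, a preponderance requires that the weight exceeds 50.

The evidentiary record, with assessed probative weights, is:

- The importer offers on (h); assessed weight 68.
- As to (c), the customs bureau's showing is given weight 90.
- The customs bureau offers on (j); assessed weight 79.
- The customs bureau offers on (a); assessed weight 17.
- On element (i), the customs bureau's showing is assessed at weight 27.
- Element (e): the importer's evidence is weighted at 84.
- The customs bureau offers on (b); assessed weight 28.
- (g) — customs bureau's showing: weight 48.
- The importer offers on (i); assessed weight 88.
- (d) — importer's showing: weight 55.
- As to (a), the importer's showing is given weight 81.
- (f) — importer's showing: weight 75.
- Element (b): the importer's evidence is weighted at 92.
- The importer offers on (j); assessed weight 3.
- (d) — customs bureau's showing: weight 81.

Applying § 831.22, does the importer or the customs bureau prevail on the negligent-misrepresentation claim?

— Issue I —
At Stage I.1 the importer must meet a heightened civil standard (weight is at least 72): on (a) the weight is 81 less the opposing 17 gives net 64, which does not reach 72, so (a) does not meet the standard; on (b) the weight is 92 less the opposing 28 gives net 64, which does not reach 72, so (b) does not meet the standard.
  The importer does not carry Stage I.1.
So the customs bureau prevails on this issue.
— Issue II —
Stage II.1 — burden on importer; standard: a clear and cogent showing (weight is at least 75).
    (e): 84 ≥ 75 [met]
    (f): 75 ≥ 75 [met]
  Stage II.1 carried; the burden shifts to the customs bureau.
Stage II.2 — burden on customs bureau; standard: the preponderance of the evidence (weight is at least 48).
    (g): 48 ≥ 48 [met]
  Stage II.2 carried; the final stage is satisfied.
All stages carried — the customs bureau prevails on this issue.
— Issue III —
At Stage III.1 the importer must meet a preponderance (weight exceeds 50): on (h) the weight is 68, which does exceed 50, so (h) meets the standard; on (i) the weight is 88 less the opposing 27 gives net 61, which does exceed 50, so (i) meets the standard.
  Stage III.1 is satisfied; the onus moves to the customs bureau.
At Stage III.2 the customs bureau must meet a clear and cogent showing (weight exceeds 80): on (j) the weight is 79 less the opposing 3 gives net 76, ≤ 80, so (j) does not meet the standard.
  Stage III.2 not carried; the customs bureau fails its burden.
The analysis ends at Stage III.2; the importer prevails on this issue.
Per-issue: Issue I → customs bureau; Issue II → customs bureau; Issue III → importer. The importer must prevail on a majority of issues; overall, the customs bureau prevails.

customs bureau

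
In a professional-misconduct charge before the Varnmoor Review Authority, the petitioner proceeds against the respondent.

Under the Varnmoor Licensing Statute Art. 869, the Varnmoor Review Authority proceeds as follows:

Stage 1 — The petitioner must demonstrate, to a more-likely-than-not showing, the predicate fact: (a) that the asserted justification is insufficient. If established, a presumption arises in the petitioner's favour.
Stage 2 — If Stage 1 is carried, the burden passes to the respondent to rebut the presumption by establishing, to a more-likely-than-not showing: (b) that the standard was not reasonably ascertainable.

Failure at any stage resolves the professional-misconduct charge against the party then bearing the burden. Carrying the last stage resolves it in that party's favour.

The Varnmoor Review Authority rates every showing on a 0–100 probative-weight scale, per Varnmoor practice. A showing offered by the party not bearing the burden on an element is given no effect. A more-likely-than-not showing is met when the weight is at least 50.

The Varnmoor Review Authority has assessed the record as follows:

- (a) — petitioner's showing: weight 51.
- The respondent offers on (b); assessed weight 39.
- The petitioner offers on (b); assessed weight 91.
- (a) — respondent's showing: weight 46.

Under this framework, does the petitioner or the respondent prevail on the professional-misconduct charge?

At Stage 1 the petitioner must meet a more-likely-than-not showing (weight is at least 50): on (a) the weight is 51 (the respondent's 46 is given no effect), ≥ 50, so (a) meets the standard.
  Stage 1 is satisfied; the onus moves to the respondent.
At Stage 2 the respondent must meet a more-likely-than-not showing (weight is at least 50): on (b) the weight is 39 (the petitioner's 91 is given no effect), which does not reach 50, so (b) does not meet the standard.
  The respondent does not carry Stage 2.
The analysis ends at Stage 2; the petitioner prevails.

petitioner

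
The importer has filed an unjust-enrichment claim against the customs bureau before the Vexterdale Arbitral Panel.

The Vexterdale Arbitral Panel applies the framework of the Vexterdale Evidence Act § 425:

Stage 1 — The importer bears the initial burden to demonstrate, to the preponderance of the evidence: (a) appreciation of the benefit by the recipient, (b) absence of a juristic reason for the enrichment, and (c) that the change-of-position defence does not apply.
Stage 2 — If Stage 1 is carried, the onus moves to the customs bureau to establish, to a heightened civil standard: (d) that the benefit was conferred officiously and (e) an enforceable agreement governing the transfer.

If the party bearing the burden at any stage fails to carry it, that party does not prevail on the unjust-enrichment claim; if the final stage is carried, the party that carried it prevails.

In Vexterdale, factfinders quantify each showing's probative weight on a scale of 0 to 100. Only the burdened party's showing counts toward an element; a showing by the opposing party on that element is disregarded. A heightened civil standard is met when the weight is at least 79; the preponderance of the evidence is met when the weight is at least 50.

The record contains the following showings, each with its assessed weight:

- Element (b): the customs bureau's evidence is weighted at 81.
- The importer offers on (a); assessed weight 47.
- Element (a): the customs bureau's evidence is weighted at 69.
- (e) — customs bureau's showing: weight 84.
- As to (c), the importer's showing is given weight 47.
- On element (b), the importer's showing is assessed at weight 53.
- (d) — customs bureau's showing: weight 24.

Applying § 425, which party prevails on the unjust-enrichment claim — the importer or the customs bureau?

At Stage 1 the importer must meet the preponderance of the evidence (weight is at least 50): on (a) the weight is 47 (the customs bureau's 69 is given no effect), < 50, so (a) does not meet the standard; on (b) the weight is 53 (the customs bureau's 81 is given no effect), which does reach 50, so (b) meets the standard; on (c) the weight is 47, < 50, so (c) does not meet the standard.
  The importer does not carry Stage 1.
The customs bureau prevails.

customs bureau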